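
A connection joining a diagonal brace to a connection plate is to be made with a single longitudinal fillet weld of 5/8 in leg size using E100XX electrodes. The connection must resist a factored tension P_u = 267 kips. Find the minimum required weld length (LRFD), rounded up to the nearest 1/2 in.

E100XX → F_EXX = 100 ksi.
Throat t_e = 0.707 × 0.625 = 0.4419 in.
φr_n = 0.75 × 0.6 × 100 × 0.4419 = 19.88 kips/in.
L_req = P_u / φr_n = 267 / 19.88 = 13.43 in total.
Round up → use L = 13.5 in.

L = 13.5 in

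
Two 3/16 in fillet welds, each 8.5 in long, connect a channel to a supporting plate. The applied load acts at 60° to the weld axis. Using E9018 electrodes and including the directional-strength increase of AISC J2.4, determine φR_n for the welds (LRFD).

φR_n ≈ 128 kips

E90XX → F_EXX = 90 ksi.
t_e = 0.707 × 0.1875 = 0.1326 in; A_we = 0.1326 × 17 = 2.254 in².
Directional factor: 1.0 + 0.5 sin^1.5(60°) = 1.403.
F_nw = 0.6 × 90 × 1.403 = 75.76 ksi.
φR_n = 0.75 × 75.76 × 2.254 = 128 kips.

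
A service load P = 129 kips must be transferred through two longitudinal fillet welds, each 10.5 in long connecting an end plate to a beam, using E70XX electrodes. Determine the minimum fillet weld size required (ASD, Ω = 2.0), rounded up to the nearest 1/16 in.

E70XX → F_EXX = 70 ksi.
Total weld length L = 21 in.
Required throat t_e = P × Ω / (0.6 F_EXX × L) = 129 × 2.0 / (0.6 × 70 × 21) = 0.2925 in.
Required leg w = t_e / 0.707 = 0.4137 in → use 7/16 in.

w = 7/16 in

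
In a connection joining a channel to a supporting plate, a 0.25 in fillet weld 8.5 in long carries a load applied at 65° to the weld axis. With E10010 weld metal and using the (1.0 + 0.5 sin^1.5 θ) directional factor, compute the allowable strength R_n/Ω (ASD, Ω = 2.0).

E100XX → F_EXX = 100 ksi.
t_e = 0.707 × 0.25 = 0.1767 in; A_we = 0.1767 × 8.5 = 1.502 in².
Directional factor: 1.0 + 0.5 sin^1.5(65°) = 1.431.
F_nw = 0.6 × 100 × 1.431 = 85.88 ksi.
R_n/Ω = (85.88 × 1.502) / 2.0 = 64.52 kips.

R_n/Ω ≈ 64.5 kips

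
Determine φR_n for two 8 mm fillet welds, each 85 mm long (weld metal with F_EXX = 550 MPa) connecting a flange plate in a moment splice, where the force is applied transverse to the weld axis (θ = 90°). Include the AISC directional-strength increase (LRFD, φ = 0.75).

t_e = 0.707 × 8 = 5.656 mm; A_we = 5.656 × 170 = 961.5 mm².
Directional factor: 1.0 + 0.5 sin^1.5(90°) = 1.5.
F_nw = 0.6 × 550 × 1.5 = 495 MPa.
φR_n = 0.75 × 495 × 961.5 × 10⁻³ = 357 kN.

φR_n ≈ 357 kN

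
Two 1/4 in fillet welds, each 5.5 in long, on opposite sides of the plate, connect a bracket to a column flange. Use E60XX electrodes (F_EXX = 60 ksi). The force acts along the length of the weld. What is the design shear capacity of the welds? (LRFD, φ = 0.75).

φR_n ≈ 52.5 kips

Effective throat t_e = 0.707 × 0.25 = 0.1767 in.
Total length L = 11 in; A_we = 0.1767 × 11 = 1.944 in².
F_nw = 0.6 F_EXX = 0.6 × 60 = 36 ksi.
φR_n = 0.75 × 36 × 1.944 = 52.49 kips.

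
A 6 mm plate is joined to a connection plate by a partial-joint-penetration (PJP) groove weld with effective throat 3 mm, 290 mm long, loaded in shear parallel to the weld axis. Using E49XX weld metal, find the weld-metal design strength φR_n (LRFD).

φR_n ≈ 192 kN

E49XX → F_EXX = 490 MPa.
Effective throat (given) t_e = 3 mm.
A_we = 3 × 290 = 870 mm².
F_nw = 0.6 F_EXX = 294 MPa.
φR_n = 0.75 × 294 × 870 × 10⁻³ = 191.8 kN.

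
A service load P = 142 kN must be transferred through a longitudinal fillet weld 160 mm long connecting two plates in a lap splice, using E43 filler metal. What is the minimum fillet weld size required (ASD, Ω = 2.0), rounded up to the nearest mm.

w = 10 mm

E43XX → F_EXX = 430 MPa.
Total weld length L = 160 mm.
Required throat t_e = P × Ω / (0.6 F_EXX × L) = 142 × 2.0 / (0.6 × 430 × 160 × 10⁻³) = 6.88 mm.
Required leg w = t_e / 0.707 = 9.731 mm → use 10 mm.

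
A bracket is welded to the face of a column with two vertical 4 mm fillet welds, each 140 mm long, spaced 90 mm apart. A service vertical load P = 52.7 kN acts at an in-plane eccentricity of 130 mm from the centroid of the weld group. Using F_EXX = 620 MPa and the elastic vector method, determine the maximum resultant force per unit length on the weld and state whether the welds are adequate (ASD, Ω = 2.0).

Total weld length L_w = 280 mm. Treat welds as unit-width lines.
Polar moment about centroid: J = 2[d³/12 + d(b/2)²] = 2[140³/12 + 140×45²] = 1024000 mm³.
Direct shear f_v = P/L_w = 52.7×10³ / 280 = 188.2 N/mm (vertical).
Torsion M = P·e = 52.7×10³ × 130 = 6851000 N·mm.
Critical point at (x, y) = (45, 70) from centroid. f_tx = M·y/J = 468.2 N/mm; f_ty = M·x/J = 301 N/mm.
Resultant f_max = √[f_tx² + (f_v + f_ty)²] = √[468.2² + (188.2 + 301)²] = 677.1 N/mm.
Capacity per unit length: r_n/Ω = (1/2.0) × 0.6 × 620 × (0.707 × 4) = 526 N/mm.
677.1 > 526 → NOT adequate.

f_max ≈ 677 N/mm; NOT adequate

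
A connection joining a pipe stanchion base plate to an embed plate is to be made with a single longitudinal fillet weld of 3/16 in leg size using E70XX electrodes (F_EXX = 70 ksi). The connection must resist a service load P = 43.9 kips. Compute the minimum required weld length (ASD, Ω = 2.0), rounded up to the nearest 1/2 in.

L = 16 in

Throat t_e = 0.707 × 0.1875 = 0.1326 in.
r_n/Ω = (0.6 × 70 × 0.1326) / 2.0 = 2.784 kip/in.
L_req = P / (r_n/Ω) = 43.9 / 2.784 = 15.77 in total.
Round up → use L = 16 in.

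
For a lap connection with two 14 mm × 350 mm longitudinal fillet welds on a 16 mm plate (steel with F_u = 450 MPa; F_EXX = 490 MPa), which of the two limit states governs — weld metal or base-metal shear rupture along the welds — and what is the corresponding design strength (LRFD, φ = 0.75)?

φR_n ≈ 1530 kN (weld metal governs)

t_e = 0.707 × 14 = 9.898 mm; L = 700 mm.
Weld metal: φR_n = 0.75 × 0.6 × 490 × 9.898 × 700 × 10⁻³ = 1528 kN.
Base metal (shear rupture): φR_n = 0.75 × 0.6 × 450 × 16 × 700 × 10⁻³ = 2268 kN.
Governing: weld metal.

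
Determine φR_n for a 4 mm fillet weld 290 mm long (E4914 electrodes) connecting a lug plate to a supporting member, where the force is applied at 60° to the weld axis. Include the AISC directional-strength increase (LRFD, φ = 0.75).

φR_n ≈ 254 kN

E49XX → F_EXX = 490 MPa.
t_e = 0.707 × 4 = 2.828 mm; A_we = 2.828 × 290 = 820.1 mm².
Directional factor: 1.0 + 0.5 sin^1.5(60°) = 1.403.
F_nw = 0.6 × 490 × 1.403 = 412.5 MPa.
φR_n = 0.75 × 412.5 × 820.1 × 10⁻³ = 253.7 kN.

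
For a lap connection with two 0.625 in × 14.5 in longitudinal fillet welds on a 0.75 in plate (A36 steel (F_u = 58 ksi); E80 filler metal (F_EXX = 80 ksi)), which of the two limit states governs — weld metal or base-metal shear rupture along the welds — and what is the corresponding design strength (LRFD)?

t_e = 0.707 × 0.625 = 0.4419 in; L = 29 in.
Weld metal: φR_n = 0.75 × 0.6 × 80 × 0.4419 × 29 = 461.3 kips.
Base metal (shear rupture): φR_n = 0.75 × 0.6 × 58 × 0.75 × 29 = 567.7 kips.
Governing: weld metal.

φR_n ≈ 461 kips (weld metal governs)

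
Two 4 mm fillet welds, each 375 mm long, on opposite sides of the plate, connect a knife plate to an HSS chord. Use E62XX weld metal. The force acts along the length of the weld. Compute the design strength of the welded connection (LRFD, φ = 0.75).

E62XX → F_EXX = 620 MPa.
Effective throat t_e = 0.707 × 4 = 2.828 mm.
Total length L = 750 mm; A_we = 2.828 × 750 = 2121 mm².
F_nw = 0.6 F_EXX = 0.6 × 620 = 372 MPa.
φR_n = 0.75 × 372 × 2121 × 10⁻³ = 591.8 kN.

φR_n ≈ 592 kN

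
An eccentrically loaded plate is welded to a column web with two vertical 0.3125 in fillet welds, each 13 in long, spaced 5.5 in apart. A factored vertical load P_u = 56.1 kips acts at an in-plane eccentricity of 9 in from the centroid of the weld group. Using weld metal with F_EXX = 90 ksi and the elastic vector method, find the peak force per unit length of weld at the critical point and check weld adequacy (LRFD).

f_max ≈ 7.44 kip/in; adequate

Total weld length L_w = 26 in. Treat welds as unit-width lines.
Polar moment about centroid: J = 2[d³/12 + d(b/2)²] = 2[13³/12 + 13×2.75²] = 562.8 in³.
Direct shear f_v = P/L_w = 56.1 / 26 = 2.158 kip/in (vertical).
Torsion M = P·e = 56.1 × 9 = 504.9 kip·in.
Critical point at (x, y) = (2.75, 6.5) from centroid. f_tx = M·y/J = 5.831 kip/in; f_ty = M·x/J = 2.467 kip/in.
Resultant f_max = √[f_tx² + (f_v + f_ty)²] = √[5.831² + (2.158 + 2.467)²] = 7.443 kip/in.
Capacity per unit length: φr_n = 0.75 × 0.6 × 90 × (0.707 × 0.3125) = 8.948 kip/in.
7.443 ≤ 8.948 → adequate.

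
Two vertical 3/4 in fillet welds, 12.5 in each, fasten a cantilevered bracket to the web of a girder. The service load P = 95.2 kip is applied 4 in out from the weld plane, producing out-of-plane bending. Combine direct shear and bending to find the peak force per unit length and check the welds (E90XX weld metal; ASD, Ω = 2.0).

f_max ≈ 8.24 kip/in; adequate

E90XX → F_EXX = 90 ksi.
L_w = 2 × 12.5 = 25 in; section modulus (unit throat) S = 2 × L²/6 = 52.08 in².
Direct shear f_v = P/L_w = 95.2/25 = 3.808 kip/in.
Moment M = P × e = 95.2 × 4 = 380.8 kip·in; bending f_b = M/S = 7.311 kip/in.
f_max = √(f_v² + f_b²) = √(3.808² + 7.311²) = 8.244 kip/in.
r_n/Ω = (1/2.0) × 0.6 × 90 × (0.707 × 0.75) = 14.32 kip/in → adequate.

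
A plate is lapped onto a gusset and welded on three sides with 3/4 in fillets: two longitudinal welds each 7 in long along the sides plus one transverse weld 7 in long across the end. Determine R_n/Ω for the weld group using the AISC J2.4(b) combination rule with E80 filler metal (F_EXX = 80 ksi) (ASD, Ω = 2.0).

R_n/Ω ≈ 285 kip

t_e = 0.707 × 0.75 = 0.5302 in.
R_nwl = 0.6 × 80 × 0.5302 × 14 = 356.3 kip (longitudinal, 2 welds).
R_nwt = 0.6 × 80 × 0.5302 × 7 = 178.2 kip (transverse, base value).
(i) R_nwl + R_nwt = 534.5 kip; (ii) 0.85 R_nwl + 1.5 R_nwt = 570.1 kip.
R_n = max = 570.1 kip [governs: (ii)]; R_n/Ω = 285.1 kip.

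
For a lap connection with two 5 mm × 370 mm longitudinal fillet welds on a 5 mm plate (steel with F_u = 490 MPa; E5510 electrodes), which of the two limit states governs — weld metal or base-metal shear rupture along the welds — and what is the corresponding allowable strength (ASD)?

E55XX → F_EXX = 550 MPa.
t_e = 0.707 × 5 = 3.535 mm; L = 740 mm.
Weld metal: R_n/Ω = (1/2.0) × 0.6 × 550 × 3.535 × 740 × 10⁻³ = 431.6 kN.
Base metal (shear rupture): R_n/Ω = (1/2.0) × 0.6 × 490 × 5 × 740 × 10⁻³ = 543.9 kN.
Governing: weld metal.

R_n/Ω ≈ 432 kN (weld metal governs)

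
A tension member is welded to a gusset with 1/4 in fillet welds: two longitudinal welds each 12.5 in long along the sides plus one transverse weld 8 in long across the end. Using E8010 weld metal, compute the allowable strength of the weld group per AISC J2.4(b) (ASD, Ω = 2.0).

E80XX → F_EXX = 80 ksi.
t_e = 0.707 × 0.25 = 0.1767 in.
R_nwl = 0.6 × 80 × 0.1767 × 25 = 212.1 kip (longitudinal, 2 welds).
R_nwt = 0.6 × 80 × 0.1767 × 8 = 67.87 kip (transverse, base value).
(i) R_nwl + R_nwt = 280 kip; (ii) 0.85 R_nwl + 1.5 R_nwt = 282.1 kip.
R_n = max = 282.1 kip [governs: (ii)]; R_n/Ω = 141 kip.

R_n/Ω ≈ 141 kip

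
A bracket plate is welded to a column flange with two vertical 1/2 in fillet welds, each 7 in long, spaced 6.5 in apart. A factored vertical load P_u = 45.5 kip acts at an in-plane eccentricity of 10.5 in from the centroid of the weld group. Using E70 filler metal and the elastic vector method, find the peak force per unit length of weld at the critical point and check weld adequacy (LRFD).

E70XX → F_EXX = 70 ksi.
Total weld length L_w = 14 in. Treat welds as unit-width lines.
Polar moment about centroid: J = 2[d³/12 + d(b/2)²] = 2[7³/12 + 7×3.25²] = 205 in³.
Direct shear f_v = P/L_w = 45.5 / 14 = 3.25 kip/in (vertical).
Torsion M = P·e = 45.5 × 10.5 = 477.75 kip·in.
Critical point at (x, y) = (3.25, 3.5) from centroid. f_tx = M·y/J = 8.155 kip/in; f_ty = M·x/J = 7.573 kip/in.
Resultant f_max = √[f_tx² + (f_v + f_ty)²] = √[8.155² + (3.25 + 7.573)²] = 13.55 kip/in.
Capacity per unit length: φr_n = 0.75 × 0.6 × 70 × (0.707 × 0.5) = 11.14 kip/in.
13.55 > 11.14 → NOT adequate.

f_max ≈ 13.6 kip/in; NOT adequate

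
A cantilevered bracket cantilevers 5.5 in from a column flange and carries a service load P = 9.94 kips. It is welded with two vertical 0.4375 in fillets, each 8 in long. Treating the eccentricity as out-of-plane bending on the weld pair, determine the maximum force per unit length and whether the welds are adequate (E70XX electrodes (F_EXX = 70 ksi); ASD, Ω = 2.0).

f_max ≈ 2.64 kip/in; adequate

L_w = 2 × 8 = 16 in; section modulus (unit throat) S = 2 × L²/6 = 21.33 in².
Direct shear f_v = P/L_w = 9.94/16 = 0.6212 kip/in.
Moment M = P × e = 9.94 × 5.5 = 54.67 kip·in; bending f_b = M/S = 2.563 kip/in.
f_max = √(f_v² + f_b²) = √(0.6212² + 2.563²) = 2.637 kip/in.
r_n/Ω = (1/2.0) × 0.6 × 70 × (0.707 × 0.4375) = 6.496 kip/in → adequate.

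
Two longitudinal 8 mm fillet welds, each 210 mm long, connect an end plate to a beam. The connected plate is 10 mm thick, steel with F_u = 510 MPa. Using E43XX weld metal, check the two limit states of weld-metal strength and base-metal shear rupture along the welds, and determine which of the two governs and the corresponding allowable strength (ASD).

E43XX → F_EXX = 430 MPa.
t_e = 0.707 × 8 = 5.656 mm; L = 420 mm.
Weld metal: R_n/Ω = (1/2.0) × 0.6 × 430 × 5.656 × 420 × 10⁻³ = 306.4 kN.
Base metal (shear rupture): R_n/Ω = (1/2.0) × 0.6 × 510 × 10 × 420 × 10⁻³ = 642.6 kN.
Governing: weld metal.

R_n/Ω ≈ 306 kN (weld metal governs)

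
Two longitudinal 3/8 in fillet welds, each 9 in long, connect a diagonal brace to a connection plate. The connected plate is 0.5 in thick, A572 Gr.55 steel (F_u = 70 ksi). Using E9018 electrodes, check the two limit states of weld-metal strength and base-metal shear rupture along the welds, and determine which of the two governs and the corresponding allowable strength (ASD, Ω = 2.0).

R_n/Ω ≈ 129 kips (weld metal governs)

E90XX → F_EXX = 90 ksi.
t_e = 0.707 × 0.375 = 0.2651 in; L = 18 in.
Weld metal: R_n/Ω = (1/2.0) × 0.6 × 90 × 0.2651 × 18 = 128.9 kips.
Base metal (shear rupture): R_n/Ω = (1/2.0) × 0.6 × 70 × 0.5 × 18 = 189 kips.
Governing: weld metal.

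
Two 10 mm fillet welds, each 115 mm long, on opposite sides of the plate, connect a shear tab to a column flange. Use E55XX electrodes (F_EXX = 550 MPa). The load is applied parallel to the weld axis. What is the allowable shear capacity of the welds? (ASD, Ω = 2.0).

Effective throat t_e = 0.707 × 10 = 7.07 mm.
Total length L = 230 mm; A_we = 7.07 × 230 = 1626 mm².
F_nw = 0.6 F_EXX = 0.6 × 550 = 330 MPa.
R_n = 330 × 1626 × 10⁻³ = 536.6 kN; R_n/Ω = 536.6/2.0 = 268.3 kN.

R_n/Ω ≈ 268 kN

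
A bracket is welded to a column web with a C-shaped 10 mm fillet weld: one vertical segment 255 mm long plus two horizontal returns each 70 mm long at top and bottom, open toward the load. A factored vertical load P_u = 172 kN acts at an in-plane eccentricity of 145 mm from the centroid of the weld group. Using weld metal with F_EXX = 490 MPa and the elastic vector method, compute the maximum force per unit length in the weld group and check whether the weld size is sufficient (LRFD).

Total weld length L_w = 395 mm. Treat welds as unit-width lines.
Centroid: x̄ = 2×70×35 / 395 = 12.41 mm from the vertical weld.
Polar moment about centroid: J = I_x + I_y = [255³/12 + 2×70×127.5²] + [255×12.41² + 2(70³/12 + 70×22.59²)] = 3826000 mm³.
Direct shear f_v = P/L_w = 172×10³ / 395 = 435.4 N/mm (vertical).
Torsion M = P·e = 172×10³ × 145 = 24940000 N·mm.
Critical point at (x, y) = (57.59, 127.5) from centroid. f_tx = M·y/J = 831.2 N/mm; f_ty = M·x/J = 375.5 N/mm.
Resultant f_max = √[f_tx² + (f_v + f_ty)²] = √[831.2² + (435.4 + 375.5)²] = 1161 N/mm.
Capacity per unit length: φr_n = 0.75 × 0.6 × 490 × (0.707 × 10) = 1559 N/mm.
1161 ≤ 1559 → adequate.

f_max ≈ 1160 N/mm; adequate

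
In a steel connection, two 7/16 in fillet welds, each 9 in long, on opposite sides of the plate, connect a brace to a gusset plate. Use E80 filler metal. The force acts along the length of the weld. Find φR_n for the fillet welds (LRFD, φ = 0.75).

φR_n ≈ 200 kip

E80XX → F_EXX = 80 ksi.
Effective throat t_e = 0.707 × 0.4375 = 0.3093 in.
Total length L = 18 in; A_we = 0.3093 × 18 = 5.568 in².
F_nw = 0.6 F_EXX = 0.6 × 80 = 48 ksi.
φR_n = 0.75 × 48 × 5.568 = 200.4 kip.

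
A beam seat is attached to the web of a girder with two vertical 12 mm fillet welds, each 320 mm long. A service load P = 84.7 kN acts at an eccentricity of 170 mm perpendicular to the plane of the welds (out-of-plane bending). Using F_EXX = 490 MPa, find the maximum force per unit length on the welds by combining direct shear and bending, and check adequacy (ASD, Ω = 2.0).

L_w = 2 × 320 = 640 mm; section modulus (unit throat) S = 2 × L²/6 = 34130 mm².
Direct shear f_v = P/L_w = 84.7×10³/640 = 132.3 N/mm.
Moment M = P × e = 84.7×10³ × 170 = 14399000 N·mm; bending f_b = M/S = 421.8 N/mm.
f_max = √(f_v² + f_b²) = √(132.3² + 421.8²) = 442.1 N/mm.
r_n/Ω = (1/2.0) × 0.6 × 490 × (0.707 × 12) = 1247 N/mm → adequate.

f_max ≈ 442 N/mm; adequate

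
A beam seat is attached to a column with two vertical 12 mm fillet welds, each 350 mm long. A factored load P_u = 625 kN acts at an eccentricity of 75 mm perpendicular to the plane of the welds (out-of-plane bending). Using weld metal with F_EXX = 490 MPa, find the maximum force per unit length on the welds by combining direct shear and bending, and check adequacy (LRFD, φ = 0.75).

L_w = 2 × 350 = 700 mm; section modulus (unit throat) S = 2 × L²/6 = 40830 mm².
Direct shear f_v = P/L_w = 625×10³/700 = 892.9 N/mm.
Moment M = P × e = 625×10³ × 75 = 46875000 N·mm; bending f_b = M/S = 1148 N/mm.
f_max = √(f_v² + f_b²) = √(892.9² + 1148²) = 1454 N/mm.
φr_n = 0.75 × 0.6 × 490 × (0.707 × 12) = 1871 N/mm → adequate.

f_max ≈ 1450 N/mm; adequate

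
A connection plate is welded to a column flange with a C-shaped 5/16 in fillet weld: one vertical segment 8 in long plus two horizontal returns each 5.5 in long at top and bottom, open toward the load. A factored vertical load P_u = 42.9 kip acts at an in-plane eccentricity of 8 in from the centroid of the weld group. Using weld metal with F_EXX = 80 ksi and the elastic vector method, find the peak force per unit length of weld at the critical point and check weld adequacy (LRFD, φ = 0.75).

Total weld length L_w = 19 in. Treat welds as unit-width lines.
Centroid: x̄ = 2×5.5×2.75 / 19 = 1.592 in from the vertical weld.
Polar moment about centroid: J = I_x + I_y = [8³/12 + 2×5.5×4²] + [8×1.592² + 2(5.5³/12 + 5.5×1.158²)] = 281.4 in³.
Direct shear f_v = P/L_w = 42.9 / 19 = 2.258 kip/in (vertical).
Torsion M = P·e = 42.9 × 8 = 343.2 kip·in.
Critical point at (x, y) = (3.908, 4) from centroid. f_tx = M·y/J = 4.878 kip/in; f_ty = M·x/J = 4.766 kip/in.
Resultant f_max = √[f_tx² + (f_v + f_ty)²] = √[4.878² + (2.258 + 4.766)²] = 8.551 kip/in.
Capacity per unit length: φr_n = 0.75 × 0.6 × 80 × (0.707 × 0.3125) = 7.954 kip/in.
8.551 > 7.954 → NOT adequate.

f_max ≈ 8.55 kip/in; NOT adequate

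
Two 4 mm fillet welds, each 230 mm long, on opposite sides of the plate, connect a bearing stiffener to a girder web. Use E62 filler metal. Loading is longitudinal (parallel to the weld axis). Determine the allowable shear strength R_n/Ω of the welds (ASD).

R_n/Ω ≈ 242 kN

E62XX → F_EXX = 620 MPa.
Effective throat t_e = 0.707 × 4 = 2.828 mm.
Total length L = 460 mm; A_we = 2.828 × 460 = 1301 mm².
F_nw = 0.6 F_EXX = 0.6 × 620 = 372 MPa.
R_n = 372 × 1301 × 10⁻³ = 483.9 kN; R_n/Ω = 483.9/2.0 = 242 kN.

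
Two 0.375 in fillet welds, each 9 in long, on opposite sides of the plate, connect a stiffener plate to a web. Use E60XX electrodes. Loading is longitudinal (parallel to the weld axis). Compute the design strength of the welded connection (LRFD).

φR_n ≈ 129 kips

E60XX → F_EXX = 60 ksi.
Effective throat t_e = 0.707 × 0.375 = 0.2651 in.
Total length L = 18 in; A_we = 0.2651 × 18 = 4.772 in².
F_nw = 0.6 F_EXX = 0.6 × 60 = 36 ksi.
φR_n = 0.75 × 36 × 4.772 = 128.9 kips.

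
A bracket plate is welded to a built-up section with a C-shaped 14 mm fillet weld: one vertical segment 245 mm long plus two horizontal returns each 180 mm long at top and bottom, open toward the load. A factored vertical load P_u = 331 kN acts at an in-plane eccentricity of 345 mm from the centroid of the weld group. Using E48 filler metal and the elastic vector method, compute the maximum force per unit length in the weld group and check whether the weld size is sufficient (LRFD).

E48XX → F_EXX = 480 MPa.
Total weld length L_w = 605 mm. Treat welds as unit-width lines.
Centroid: x̄ = 2×180×90 / 605 = 53.55 mm from the vertical weld.
Polar moment about centroid: J = I_x + I_y = [245³/12 + 2×180×122.5²] + [245×53.55² + 2(180³/12 + 180×36.45²)] = 8781000 mm³.
Direct shear f_v = P/L_w = 331×10³ / 605 = 547.1 N/mm (vertical).
Torsion M = P·e = 331×10³ × 345 = 114200000 N·mm.
Critical point at (x, y) = (126.4, 122.5) from centroid. f_tx = M·y/J = 1593 N/mm; f_ty = M·x/J = 1644 N/mm.
Resultant f_max = √[f_tx² + (f_v + f_ty)²] = √[1593² + (547.1 + 1644)²] = 2709 N/mm.
Capacity per unit length: φr_n = 0.75 × 0.6 × 480 × (0.707 × 14) = 2138 N/mm.
2709 > 2138 → NOT adequate.

f_max ≈ 2710 N/mm; NOT adequate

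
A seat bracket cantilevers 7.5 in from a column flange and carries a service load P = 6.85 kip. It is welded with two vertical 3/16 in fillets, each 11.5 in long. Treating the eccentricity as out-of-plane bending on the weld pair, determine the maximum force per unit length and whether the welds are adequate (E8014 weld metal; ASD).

E80XX → F_EXX = 80 ksi.
L_w = 2 × 11.5 = 23 in; section modulus (unit throat) S = 2 × L²/6 = 44.08 in².
Direct shear f_v = P/L_w = 6.85/23 = 0.2978 kip/in.
Moment M = P × e = 6.85 × 7.5 = 51.375 kip·in; bending f_b = M/S = 1.165 kip/in.
f_max = √(f_v² + f_b²) = √(0.2978² + 1.165²) = 1.203 kip/in.
r_n/Ω = (1/2.0) × 0.6 × 80 × (0.707 × 0.1875) = 3.181 kip/in → adequate.

f_max ≈ 1.2 kip/in; adequate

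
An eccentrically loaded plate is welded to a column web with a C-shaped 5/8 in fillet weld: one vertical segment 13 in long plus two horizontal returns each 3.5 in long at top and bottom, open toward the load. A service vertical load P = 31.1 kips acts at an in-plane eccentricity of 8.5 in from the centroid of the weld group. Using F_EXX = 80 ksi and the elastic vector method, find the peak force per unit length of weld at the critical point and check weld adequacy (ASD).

Total weld length L_w = 20 in. Treat welds as unit-width lines.
Centroid: x̄ = 2×3.5×1.75 / 20 = 0.6125 in from the vertical weld.
Polar moment about centroid: J = I_x + I_y = [13³/12 + 2×3.5×6.5²] + [13×0.6125² + 2(3.5³/12 + 3.5×1.137²)] = 499.9 in³.
Direct shear f_v = P/L_w = 31.1 / 20 = 1.555 kip/in (vertical).
Torsion M = P·e = 31.1 × 8.5 = 264.35 kip·in.
Critical point at (x, y) = (2.888, 6.5) from centroid. f_tx = M·y/J = 3.437 kip/in; f_ty = M·x/J = 1.527 kip/in.
Resultant f_max = √[f_tx² + (f_v + f_ty)²] = √[3.437² + (1.555 + 1.527)²] = 4.616 kip/in.
Capacity per unit length: r_n/Ω = (1/2.0) × 0.6 × 80 × (0.707 × 0.625) = 10.6 kip/in.
4.616 ≤ 10.6 → adequate.

f_max ≈ 4.62 kip/in; adequate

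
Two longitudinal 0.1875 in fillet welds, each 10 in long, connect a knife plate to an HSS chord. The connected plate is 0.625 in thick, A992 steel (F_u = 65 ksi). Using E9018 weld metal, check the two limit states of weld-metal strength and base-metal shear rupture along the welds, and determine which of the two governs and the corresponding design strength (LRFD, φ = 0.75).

φR_n ≈ 107 kips (weld metal governs)

E90XX → F_EXX = 90 ksi.
t_e = 0.707 × 0.1875 = 0.1326 in; L = 20 in.
Weld metal: φR_n = 0.75 × 0.6 × 90 × 0.1326 × 20 = 107.4 kips.
Base metal (shear rupture): φR_n = 0.75 × 0.6 × 65 × 0.625 × 20 = 365.6 kips.
Governing: weld metal.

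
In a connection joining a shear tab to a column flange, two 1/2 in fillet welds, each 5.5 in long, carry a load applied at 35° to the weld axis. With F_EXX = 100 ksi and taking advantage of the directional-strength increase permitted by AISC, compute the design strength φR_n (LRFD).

t_e = 0.707 × 0.5 = 0.3535 in; A_we = 0.3535 × 11 = 3.888 in².
Directional factor: 1.0 + 0.5 sin^1.5(35°) = 1.217.
F_nw = 0.6 × 100 × 1.217 = 73.03 ksi.
φR_n = 0.75 × 73.03 × 3.888 = 213 kips.

φR_n ≈ 213 kips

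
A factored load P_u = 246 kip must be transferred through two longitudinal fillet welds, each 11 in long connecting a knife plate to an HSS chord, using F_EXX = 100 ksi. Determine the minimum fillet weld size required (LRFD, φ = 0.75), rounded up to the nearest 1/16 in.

w = 3/8 in

Total weld length L = 22 in.
Required throat t_e = P_u / (φ × 0.6 F_EXX × L) = 246 / (0.75 × 0.6 × 100 × 22) = 0.2485 in.
Required leg w = t_e / 0.707 = 0.3515 in → use 3/8 in.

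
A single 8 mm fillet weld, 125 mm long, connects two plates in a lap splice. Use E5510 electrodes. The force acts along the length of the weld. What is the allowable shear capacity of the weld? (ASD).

R_n/Ω ≈ 117 kN

E55XX → F_EXX = 550 MPa.
Effective throat t_e = 0.707 × 8 = 5.656 mm.
Total length L = 125 mm; A_we = 5.656 × 125 = 707 mm².
F_nw = 0.6 F_EXX = 0.6 × 550 = 330 MPa.
R_n = 330 × 707 × 10⁻³ = 233.3 kN; R_n/Ω = 233.3/2.0 = 116.7 kN.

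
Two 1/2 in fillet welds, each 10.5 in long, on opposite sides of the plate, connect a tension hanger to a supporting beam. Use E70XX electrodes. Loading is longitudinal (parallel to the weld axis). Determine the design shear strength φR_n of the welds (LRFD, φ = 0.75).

φR_n ≈ 234 kip

E70XX → F_EXX = 70 ksi.
Effective throat t_e = 0.707 × 0.5 = 0.3535 in.
Total length L = 21 in; A_we = 0.3535 × 21 = 7.423 in².
F_nw = 0.6 F_EXX = 0.6 × 70 = 42 ksi.
φR_n = 0.75 × 42 × 7.423 = 233.8 kip.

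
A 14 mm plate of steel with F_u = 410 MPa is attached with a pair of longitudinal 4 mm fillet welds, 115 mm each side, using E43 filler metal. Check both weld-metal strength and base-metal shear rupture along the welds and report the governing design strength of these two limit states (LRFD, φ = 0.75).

E43XX → F_EXX = 430 MPa.
t_e = 0.707 × 4 = 2.828 mm; L = 230 mm.
Weld metal: φR_n = 0.75 × 0.6 × 430 × 2.828 × 230 × 10⁻³ = 125.9 kN.
Base metal (shear rupture): φR_n = 0.75 × 0.6 × 410 × 14 × 230 × 10⁻³ = 594.1 kN.
Governing: weld metal.

φR_n ≈ 126 kN (weld metal governs)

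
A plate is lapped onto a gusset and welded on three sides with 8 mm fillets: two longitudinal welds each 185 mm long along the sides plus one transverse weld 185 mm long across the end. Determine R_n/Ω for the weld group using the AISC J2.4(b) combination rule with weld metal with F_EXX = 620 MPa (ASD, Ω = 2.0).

t_e = 0.707 × 8 = 5.656 mm.
R_nwl = 0.6 × 620 × 5.656 × 370 × 10⁻³ = 778.5 kN (longitudinal, 2 welds).
R_nwt = 0.6 × 620 × 5.656 × 185 × 10⁻³ = 389.2 kN (transverse, base value).
(i) R_nwl + R_nwt = 1168 kN; (ii) 0.85 R_nwl + 1.5 R_nwt = 1246 kN.
R_n = max = 1246 kN [governs: (ii)]; R_n/Ω = 622.8 kN.

R_n/Ω ≈ 623 kN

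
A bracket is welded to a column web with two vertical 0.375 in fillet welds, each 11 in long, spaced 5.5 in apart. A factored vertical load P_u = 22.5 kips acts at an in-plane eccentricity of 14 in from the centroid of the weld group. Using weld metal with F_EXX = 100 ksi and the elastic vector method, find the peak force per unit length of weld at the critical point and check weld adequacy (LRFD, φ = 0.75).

Total weld length L_w = 22 in. Treat welds as unit-width lines.
Polar moment about centroid: J = 2[d³/12 + d(b/2)²] = 2[11³/12 + 11×2.75²] = 388.2 in³.
Direct shear f_v = P/L_w = 22.5 / 22 = 1.023 kip/in (vertical).
Torsion M = P·e = 22.5 × 14 = 315 kip·in.
Critical point at (x, y) = (2.75, 5.5) from centroid. f_tx = M·y/J = 4.463 kip/in; f_ty = M·x/J = 2.231 kip/in.
Resultant f_max = √[f_tx² + (f_v + f_ty)²] = √[4.463² + (1.023 + 2.231)²] = 5.523 kip/in.
Capacity per unit length: φr_n = 0.75 × 0.6 × 100 × (0.707 × 0.375) = 11.93 kip/in.
5.523 ≤ 11.93 → adequate.

f_max ≈ 5.52 kip/in; adequate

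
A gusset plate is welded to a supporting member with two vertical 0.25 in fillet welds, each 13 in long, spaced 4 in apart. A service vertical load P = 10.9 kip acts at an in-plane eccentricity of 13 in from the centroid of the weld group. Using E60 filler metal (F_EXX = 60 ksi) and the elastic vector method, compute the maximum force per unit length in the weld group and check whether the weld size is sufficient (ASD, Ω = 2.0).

f_max ≈ 2.21 kip/in; adequate

Total weld length L_w = 26 in. Treat welds as unit-width lines.
Polar moment about centroid: J = 2[d³/12 + d(b/2)²] = 2[13³/12 + 13×2²] = 470.2 in³.
Direct shear f_v = P/L_w = 10.9 / 26 = 0.4192 kip/in (vertical).
Torsion M = P·e = 10.9 × 13 = 141.7 kip·in.
Critical point at (x, y) = (2, 6.5) from centroid. f_tx = M·y/J = 1.959 kip/in; f_ty = M·x/J = 0.6028 kip/in.
Resultant f_max = √[f_tx² + (f_v + f_ty)²] = √[1.959² + (0.4192 + 0.6028)²] = 2.21 kip/in.
Capacity per unit length: r_n/Ω = (1/2.0) × 0.6 × 60 × (0.707 × 0.25) = 3.181 kip/in.
2.21 ≤ 3.181 → adequate.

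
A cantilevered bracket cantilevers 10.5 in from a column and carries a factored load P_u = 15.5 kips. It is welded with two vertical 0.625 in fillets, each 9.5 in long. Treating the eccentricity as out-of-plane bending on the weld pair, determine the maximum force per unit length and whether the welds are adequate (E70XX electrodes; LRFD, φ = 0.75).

f_max ≈ 5.47 kip/in; adequate

E70XX → F_EXX = 70 ksi.
L_w = 2 × 9.5 = 19 in; section modulus (unit throat) S = 2 × L²/6 = 30.08 in².
Direct shear f_v = P/L_w = 15.5/19 = 0.8158 kip/in.
Moment M = P × e = 15.5 × 10.5 = 162.75 kip·in; bending f_b = M/S = 5.41 kip/in.
f_max = √(f_v² + f_b²) = √(0.8158² + 5.41²) = 5.471 kip/in.
φr_n = 0.75 × 0.6 × 70 × (0.707 × 0.625) = 13.92 kip/in → adequate.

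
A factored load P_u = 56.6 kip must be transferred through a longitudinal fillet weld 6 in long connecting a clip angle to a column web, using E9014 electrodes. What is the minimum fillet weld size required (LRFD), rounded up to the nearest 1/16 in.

w = 3/8 in

E90XX → F_EXX = 90 ksi.
Total weld length L = 6 in.
Required throat t_e = P_u / (φ × 0.6 F_EXX × L) = 56.6 / (0.75 × 0.6 × 90 × 6) = 0.2329 in.
Required leg w = t_e / 0.707 = 0.3295 in → use 3/8 in.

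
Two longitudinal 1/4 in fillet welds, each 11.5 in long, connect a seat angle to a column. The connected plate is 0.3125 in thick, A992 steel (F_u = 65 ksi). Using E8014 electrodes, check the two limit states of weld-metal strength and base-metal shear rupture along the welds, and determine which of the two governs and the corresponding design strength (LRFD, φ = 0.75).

E80XX → F_EXX = 80 ksi.
t_e = 0.707 × 0.25 = 0.1767 in; L = 23 in.
Weld metal: φR_n = 0.75 × 0.6 × 80 × 0.1767 × 23 = 146.3 kips.
Base metal (shear rupture): φR_n = 0.75 × 0.6 × 65 × 0.3125 × 23 = 210.2 kips.
Governing: weld metal.

φR_n ≈ 146 kips (weld metal governs)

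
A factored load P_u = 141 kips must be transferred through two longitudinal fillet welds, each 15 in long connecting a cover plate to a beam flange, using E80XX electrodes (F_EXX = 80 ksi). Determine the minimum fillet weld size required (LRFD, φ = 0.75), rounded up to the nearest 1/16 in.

w = 3/16 in

Total weld length L = 30 in.
Required throat t_e = P_u / (φ × 0.6 F_EXX × L) = 141 / (0.75 × 0.6 × 80 × 30) = 0.1306 in.
Required leg w = t_e / 0.707 = 0.1847 in → use 3/16 in.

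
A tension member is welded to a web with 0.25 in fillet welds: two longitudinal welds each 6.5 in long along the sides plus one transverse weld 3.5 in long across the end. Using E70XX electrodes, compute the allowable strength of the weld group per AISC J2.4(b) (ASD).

R_n/Ω ≈ 61.2 kip

E70XX → F_EXX = 70 ksi.
t_e = 0.707 × 0.25 = 0.1767 in.
R_nwl = 0.6 × 70 × 0.1767 × 13 = 96.51 kip (longitudinal, 2 welds).
R_nwt = 0.6 × 70 × 0.1767 × 3.5 = 25.98 kip (transverse, base value).
(i) R_nwl + R_nwt = 122.5 kip; (ii) 0.85 R_nwl + 1.5 R_nwt = 121 kip.
R_n = max = 122.5 kip [governs: (i)]; R_n/Ω = 61.24 kip.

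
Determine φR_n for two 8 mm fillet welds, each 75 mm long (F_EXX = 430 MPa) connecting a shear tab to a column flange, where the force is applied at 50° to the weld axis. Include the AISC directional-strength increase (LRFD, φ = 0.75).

φR_n ≈ 219 kN

t_e = 0.707 × 8 = 5.656 mm; A_we = 5.656 × 150 = 848.4 mm².
Directional factor: 1.0 + 0.5 sin^1.5(50°) = 1.335.
F_nw = 0.6 × 430 × 1.335 = 344.5 MPa.
φR_n = 0.75 × 344.5 × 848.4 × 10⁻³ = 219.2 kN.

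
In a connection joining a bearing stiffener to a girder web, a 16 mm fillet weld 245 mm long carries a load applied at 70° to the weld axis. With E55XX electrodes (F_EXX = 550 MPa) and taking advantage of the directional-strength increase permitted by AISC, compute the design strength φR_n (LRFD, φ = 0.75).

t_e = 0.707 × 16 = 11.31 mm; A_we = 11.31 × 245 = 2771 mm².
Directional factor: 1.0 + 0.5 sin^1.5(70°) = 1.455.
F_nw = 0.6 × 550 × 1.455 = 480.3 MPa.
φR_n = 0.75 × 480.3 × 2771 × 10⁻³ = 998.3 kN.

φR_n ≈ 998 kN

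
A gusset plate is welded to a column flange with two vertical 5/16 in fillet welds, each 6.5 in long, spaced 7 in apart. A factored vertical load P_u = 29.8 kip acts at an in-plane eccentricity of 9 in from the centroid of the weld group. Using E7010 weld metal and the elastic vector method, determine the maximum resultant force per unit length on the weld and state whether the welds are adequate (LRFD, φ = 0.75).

E70XX → F_EXX = 70 ksi.
Total weld length L_w = 13 in. Treat welds as unit-width lines.
Polar moment about centroid: J = 2[d³/12 + d(b/2)²] = 2[6.5³/12 + 6.5×3.5²] = 205 in³.
Direct shear f_v = P/L_w = 29.8 / 13 = 2.292 kip/in (vertical).
Torsion M = P·e = 29.8 × 9 = 268.2 kip·in.
Critical point at (x, y) = (3.5, 3.25) from centroid. f_tx = M·y/J = 4.252 kip/in; f_ty = M·x/J = 4.579 kip/in.
Resultant f_max = √[f_tx² + (f_v + f_ty)²] = √[4.252² + (2.292 + 4.579)²] = 8.08 kip/in.
Capacity per unit length: φr_n = 0.75 × 0.6 × 70 × (0.707 × 0.3125) = 6.96 kip/in.
8.08 > 6.96 → NOT adequate.

f_max ≈ 8.08 kip/in; NOT adequate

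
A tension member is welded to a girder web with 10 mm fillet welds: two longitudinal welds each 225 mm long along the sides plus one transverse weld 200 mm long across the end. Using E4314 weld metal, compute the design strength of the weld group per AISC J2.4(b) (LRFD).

E43XX → F_EXX = 430 MPa.
t_e = 0.707 × 10 = 7.07 mm.
R_nwl = 0.6 × 430 × 7.07 × 450 × 10⁻³ = 820.8 kN (longitudinal, 2 welds).
R_nwt = 0.6 × 430 × 7.07 × 200 × 10⁻³ = 364.8 kN (transverse, base value).
(i) R_nwl + R_nwt = 1186 kN; (ii) 0.85 R_nwl + 1.5 R_nwt = 1245 kN.
R_n = max = 1245 kN [governs: (ii)]; φR_n = 933.7 kN.

φR_n ≈ 934 kN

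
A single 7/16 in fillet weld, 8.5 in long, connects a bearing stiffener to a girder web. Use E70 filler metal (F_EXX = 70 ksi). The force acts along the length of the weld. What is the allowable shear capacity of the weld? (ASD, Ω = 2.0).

R_n/Ω ≈ 55.2 kip

Effective throat t_e = 0.707 × 0.4375 = 0.3093 in.
Total length L = 8.5 in; A_we = 0.3093 × 8.5 = 2.629 in².
F_nw = 0.6 F_EXX = 0.6 × 70 = 42 ksi.
R_n = 42 × 2.629 = 110.4 kip; R_n/Ω = 110.4/2.0 = 55.21 kip.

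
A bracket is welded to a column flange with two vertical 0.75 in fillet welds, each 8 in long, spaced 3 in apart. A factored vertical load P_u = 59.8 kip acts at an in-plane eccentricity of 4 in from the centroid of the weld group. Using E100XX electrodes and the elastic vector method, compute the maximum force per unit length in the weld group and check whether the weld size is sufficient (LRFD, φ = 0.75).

f_max ≈ 10.3 kip/in; adequate

E100XX → F_EXX = 100 ksi.
Total weld length L_w = 16 in. Treat welds as unit-width lines.
Polar moment about centroid: J = 2[d³/12 + d(b/2)²] = 2[8³/12 + 8×1.5²] = 121.3 in³.
Direct shear f_v = P/L_w = 59.8 / 16 = 3.737 kip/in (vertical).
Torsion M = P·e = 59.8 × 4 = 239.2 kip·in.
Critical point at (x, y) = (1.5, 4) from centroid. f_tx = M·y/J = 7.886 kip/in; f_ty = M·x/J = 2.957 kip/in.
Resultant f_max = √[f_tx² + (f_v + f_ty)²] = √[7.886² + (3.737 + 2.957)²] = 10.34 kip/in.
Capacity per unit length: φr_n = 0.75 × 0.6 × 100 × (0.707 × 0.75) = 23.86 kip/in.
10.34 ≤ 23.86 → adequate.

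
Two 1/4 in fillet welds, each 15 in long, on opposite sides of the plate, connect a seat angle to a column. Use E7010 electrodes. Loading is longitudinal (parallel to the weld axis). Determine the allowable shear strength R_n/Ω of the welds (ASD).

E70XX → F_EXX = 70 ksi.
Effective throat t_e = 0.707 × 0.25 = 0.1767 in.
Total length L = 30 in; A_we = 0.1767 × 30 = 5.302 in².
F_nw = 0.6 F_EXX = 0.6 × 70 = 42 ksi.
R_n = 42 × 5.302 = 222.7 kip; R_n/Ω = 222.7/2.0 = 111.4 kip.

R_n/Ω ≈ 111 kip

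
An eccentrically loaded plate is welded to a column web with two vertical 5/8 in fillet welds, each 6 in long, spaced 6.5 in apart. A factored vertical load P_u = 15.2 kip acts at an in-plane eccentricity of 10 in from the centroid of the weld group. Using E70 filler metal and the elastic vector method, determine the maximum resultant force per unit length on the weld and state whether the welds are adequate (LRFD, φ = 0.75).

f_max ≈ 5.13 kip/in; adequate

E70XX → F_EXX = 70 ksi.
Total weld length L_w = 12 in. Treat welds as unit-width lines.
Polar moment about centroid: J = 2[d³/12 + d(b/2)²] = 2[6³/12 + 6×3.25²] = 162.8 in³.
Direct shear f_v = P/L_w = 15.2 / 12 = 1.267 kip/in (vertical).
Torsion M = P·e = 15.2 × 10 = 152 kip·in.
Critical point at (x, y) = (3.25, 3) from centroid. f_tx = M·y/J = 2.802 kip/in; f_ty = M·x/J = 3.035 kip/in.
Resultant f_max = √[f_tx² + (f_v + f_ty)²] = √[2.802² + (1.267 + 3.035)²] = 5.134 kip/in.
Capacity per unit length: φr_n = 0.75 × 0.6 × 70 × (0.707 × 0.625) = 13.92 kip/in.
5.134 ≤ 13.92 → adequate.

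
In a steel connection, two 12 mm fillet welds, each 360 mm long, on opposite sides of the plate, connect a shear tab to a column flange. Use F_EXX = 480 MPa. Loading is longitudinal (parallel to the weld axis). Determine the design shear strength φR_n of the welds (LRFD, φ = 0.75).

φR_n ≈ 1320 kN

Effective throat t_e = 0.707 × 12 = 8.484 mm.
Total length L = 720 mm; A_we = 8.484 × 720 = 6108 mm².
F_nw = 0.6 F_EXX = 0.6 × 480 = 288 MPa.
φR_n = 0.75 × 288 × 6108 × 10⁻³ = 1319 kN.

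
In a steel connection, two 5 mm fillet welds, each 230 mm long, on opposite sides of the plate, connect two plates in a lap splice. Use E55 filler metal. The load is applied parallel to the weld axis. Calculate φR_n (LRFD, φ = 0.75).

E55XX → F_EXX = 550 MPa.
Effective throat t_e = 0.707 × 5 = 3.535 mm.
Total length L = 460 mm; A_we = 3.535 × 460 = 1626 mm².
F_nw = 0.6 F_EXX = 0.6 × 550 = 330 MPa.
φR_n = 0.75 × 330 × 1626 × 10⁻³ = 402.5 kN.

φR_n ≈ 402 kN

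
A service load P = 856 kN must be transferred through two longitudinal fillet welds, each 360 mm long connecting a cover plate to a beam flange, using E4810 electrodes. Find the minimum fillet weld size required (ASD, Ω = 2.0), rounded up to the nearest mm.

E48XX → F_EXX = 480 MPa.
Total weld length L = 720 mm.
Required throat t_e = P × Ω / (0.6 F_EXX × L) = 856 × 2.0 / (0.6 × 480 × 720 × 10⁻³) = 8.256 mm.
Required leg w = t_e / 0.707 = 11.68 mm → use 12 mm.

w = 12 mm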